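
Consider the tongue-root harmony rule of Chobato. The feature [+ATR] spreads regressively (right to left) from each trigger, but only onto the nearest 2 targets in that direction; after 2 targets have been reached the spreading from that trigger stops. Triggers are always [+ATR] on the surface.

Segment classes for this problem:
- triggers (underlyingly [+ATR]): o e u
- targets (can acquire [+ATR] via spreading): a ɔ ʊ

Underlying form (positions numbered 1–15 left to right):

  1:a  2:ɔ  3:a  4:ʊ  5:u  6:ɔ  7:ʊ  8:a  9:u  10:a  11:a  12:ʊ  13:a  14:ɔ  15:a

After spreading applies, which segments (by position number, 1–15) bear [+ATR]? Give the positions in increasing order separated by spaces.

From /u/ at 5 leftward: 4 /ʊ/ → [+ATR]; 3 /a/ → [+ATR]; bound reached.
From /u/ at 9 leftward: 8 /a/ → [+ATR]; 7 /ʊ/ → [+ATR]; bound reached.
Targets with no active source: positions 1 2 6 10 11 12 13 14 15 stay [-ATR].

3 4 5 7 8 9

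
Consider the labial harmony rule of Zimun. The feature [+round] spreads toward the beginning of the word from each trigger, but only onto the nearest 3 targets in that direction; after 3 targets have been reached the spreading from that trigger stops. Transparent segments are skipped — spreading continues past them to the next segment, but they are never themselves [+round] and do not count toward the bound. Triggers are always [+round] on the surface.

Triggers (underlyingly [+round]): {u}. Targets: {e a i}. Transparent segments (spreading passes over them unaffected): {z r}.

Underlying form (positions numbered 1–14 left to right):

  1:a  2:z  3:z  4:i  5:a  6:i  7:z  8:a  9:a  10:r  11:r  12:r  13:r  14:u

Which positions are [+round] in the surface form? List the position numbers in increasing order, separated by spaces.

From /u/ at 14 leftward: 13 /r/ transparent; 12 /r/ transparent; 11 /r/ transparent; 10 /r/ transparent; 9 /a/ → [+round]; 8 /a/ → [+round]; 7 /z/ transparent; 6 /i/ → [+round]; bound reached.
Targets with no active source: positions 1 4 5 stay [-round].

6 8 9 14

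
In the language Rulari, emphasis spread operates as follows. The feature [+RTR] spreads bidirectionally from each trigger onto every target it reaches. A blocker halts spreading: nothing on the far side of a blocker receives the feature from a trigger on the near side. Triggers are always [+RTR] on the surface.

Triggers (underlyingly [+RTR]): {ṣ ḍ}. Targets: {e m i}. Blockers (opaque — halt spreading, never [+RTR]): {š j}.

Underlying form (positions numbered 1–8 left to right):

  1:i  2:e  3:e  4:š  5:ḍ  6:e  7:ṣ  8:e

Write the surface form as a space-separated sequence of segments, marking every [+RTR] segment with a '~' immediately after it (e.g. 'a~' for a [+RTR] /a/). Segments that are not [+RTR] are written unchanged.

i e e š ḍ~ e~ ṣ~ e~

From /ḍ/ at 5 rightward: 6 /e/ → [+RTR]; 7 /ṣ/ is itself a trigger — this domain ends here.
From /ḍ/ at 5 leftward: 4 /š/ blocks.
From /ṣ/ at 7 rightward: 8 /e/ → [+RTR]; word edge.
From /ṣ/ at 7 leftward: 6 /e/ → [+RTR]; 5 /ḍ/ is itself a trigger — this domain ends here.
Targets with no active source: positions 1 2 3 stay [-emphatic].
[+RTR] positions on the surface: 5 6 7 8.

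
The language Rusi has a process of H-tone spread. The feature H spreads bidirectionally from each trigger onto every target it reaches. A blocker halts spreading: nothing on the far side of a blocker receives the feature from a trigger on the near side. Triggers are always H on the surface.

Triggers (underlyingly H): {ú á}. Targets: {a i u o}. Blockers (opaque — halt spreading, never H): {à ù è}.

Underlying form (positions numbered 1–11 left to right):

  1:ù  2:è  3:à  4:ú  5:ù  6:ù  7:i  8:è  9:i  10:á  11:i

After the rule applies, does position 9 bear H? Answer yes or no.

yes

From /ú/ at 4 rightward: 5 /ù/ blocks.
From /ú/ at 4 leftward: 3 /à/ blocks.
From /á/ at 10 rightward: 11 /i/ → H; word edge.
From /á/ at 10 leftward: 9 /i/ → H; 8 /è/ blocks.
Target with no active source: position 7 stays [-high tone].
H positions on the surface: 4 9 10 11.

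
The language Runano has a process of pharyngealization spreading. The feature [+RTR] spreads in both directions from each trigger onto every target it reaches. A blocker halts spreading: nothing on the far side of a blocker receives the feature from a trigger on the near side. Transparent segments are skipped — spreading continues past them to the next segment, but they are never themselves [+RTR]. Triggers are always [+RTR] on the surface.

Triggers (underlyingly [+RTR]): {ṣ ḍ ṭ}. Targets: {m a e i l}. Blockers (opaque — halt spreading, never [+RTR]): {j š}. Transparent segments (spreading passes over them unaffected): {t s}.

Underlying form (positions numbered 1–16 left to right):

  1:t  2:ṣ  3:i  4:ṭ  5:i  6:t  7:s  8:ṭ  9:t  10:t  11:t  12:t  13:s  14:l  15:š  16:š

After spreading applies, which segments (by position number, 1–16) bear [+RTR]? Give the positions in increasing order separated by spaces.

From /ṣ/ at 2 rightward: 3 /i/ → [+RTR]; 4 /ṭ/ is itself a trigger — this domain ends here.
From /ṣ/ at 2 leftward: 1 /t/ transparent; word edge.
From /ṭ/ at 4 rightward: 5 /i/ → [+RTR]; 6 /t/ transparent; 7 /s/ transparent; 8 /ṭ/ is itself a trigger — this domain ends here.
From /ṭ/ at 4 leftward: 3 /i/ → [+RTR]; 2 /ṣ/ is itself a trigger — this domain ends here.
From /ṭ/ at 8 rightward: 9 /t/ transparent; 10 /t/ transparent; 11 /t/ transparent; 12 /t/ transparent; 13 /s/ transparent; 14 /l/ → [+RTR]; 15 /š/ blocks.
From /ṭ/ at 8 leftward: 7 /s/ transparent; 6 /t/ transparent; 5 /i/ → [+RTR]; 4 /ṭ/ is itself a trigger — this domain ends here.

2 3 4 5 8 14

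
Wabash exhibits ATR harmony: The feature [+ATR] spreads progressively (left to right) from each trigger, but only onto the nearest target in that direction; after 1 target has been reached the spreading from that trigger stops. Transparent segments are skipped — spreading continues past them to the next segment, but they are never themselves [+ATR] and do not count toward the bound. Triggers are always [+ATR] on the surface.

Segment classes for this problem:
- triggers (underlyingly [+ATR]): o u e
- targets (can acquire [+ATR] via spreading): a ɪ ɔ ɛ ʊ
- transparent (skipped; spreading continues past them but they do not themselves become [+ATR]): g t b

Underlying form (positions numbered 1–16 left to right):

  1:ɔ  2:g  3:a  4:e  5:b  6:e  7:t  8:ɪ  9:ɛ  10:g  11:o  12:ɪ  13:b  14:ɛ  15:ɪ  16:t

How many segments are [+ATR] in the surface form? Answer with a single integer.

5

From /e/ at 4 rightward: 5 /b/ transparent; 6 /e/ is itself a trigger — this domain ends here.
From /e/ at 6 rightward: 7 /t/ transparent; 8 /ɪ/ → [+ATR]; bound reached.
From /o/ at 11 rightward: 12 /ɪ/ → [+ATR]; bound reached.
Targets with no active source: positions 1 3 9 14 15 stay [-ATR].
[+ATR] positions on the surface: 4 6 8 11 12.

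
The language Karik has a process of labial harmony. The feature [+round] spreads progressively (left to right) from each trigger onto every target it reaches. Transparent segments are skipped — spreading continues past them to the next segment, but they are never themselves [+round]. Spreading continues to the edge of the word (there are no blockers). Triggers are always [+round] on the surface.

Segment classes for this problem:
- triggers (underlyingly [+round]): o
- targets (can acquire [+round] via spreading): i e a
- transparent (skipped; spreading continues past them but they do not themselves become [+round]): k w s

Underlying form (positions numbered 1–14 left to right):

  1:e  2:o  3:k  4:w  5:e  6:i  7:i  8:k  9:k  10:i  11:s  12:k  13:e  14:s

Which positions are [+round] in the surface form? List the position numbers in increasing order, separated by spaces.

From /o/ at 2 rightward: 3 /k/ transparent; 4 /w/ transparent; 5 /e/ → [+round]; 6 /i/ → [+round]; 7 /i/ → [+round]; 8 /k/ transparent; 9 /k/ transparent; 10 /i/ → [+round]; 11 /s/ transparent; 12 /k/ transparent; 13 /e/ → [+round]; 14 /s/ transparent; word edge.
Target with no active source: position 1 stays [-round].

2 5 6 7 10 13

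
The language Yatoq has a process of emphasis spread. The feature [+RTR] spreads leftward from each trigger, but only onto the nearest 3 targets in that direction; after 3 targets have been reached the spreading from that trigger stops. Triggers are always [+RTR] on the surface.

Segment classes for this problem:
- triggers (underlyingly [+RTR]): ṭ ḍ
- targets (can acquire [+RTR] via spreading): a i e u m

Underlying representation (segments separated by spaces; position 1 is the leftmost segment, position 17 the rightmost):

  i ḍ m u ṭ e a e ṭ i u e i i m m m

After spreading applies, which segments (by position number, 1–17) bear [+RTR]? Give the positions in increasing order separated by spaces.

1 2 3 4 5 6 7 8 9

From /ḍ/ at 2 leftward: 1 /i/ → [+RTR]; word edge.
From /ṭ/ at 5 leftward: 4 /u/ → [+RTR]; 3 /m/ → [+RTR]; 2 /ḍ/ is itself a trigger — this domain ends here.
From /ṭ/ at 9 leftward: 8 /e/ → [+RTR]; 7 /a/ → [+RTR]; 6 /e/ → [+RTR]; bound reached.
Targets with no active source: positions 10 11 12 13 14 15 16 17 stay [-emphatic].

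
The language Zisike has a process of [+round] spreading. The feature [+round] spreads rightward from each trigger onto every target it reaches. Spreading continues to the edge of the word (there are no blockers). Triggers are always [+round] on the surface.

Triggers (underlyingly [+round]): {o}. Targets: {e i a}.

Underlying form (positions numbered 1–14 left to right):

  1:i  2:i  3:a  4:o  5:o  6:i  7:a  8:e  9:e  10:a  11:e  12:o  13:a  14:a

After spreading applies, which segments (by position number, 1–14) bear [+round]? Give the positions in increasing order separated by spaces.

From /o/ at 4 rightward: 5 /o/ is itself a trigger — this domain ends here.
From /o/ at 5 rightward: 6 /i/ → [+round]; 7 /a/ → [+round]; 8 /e/ → [+round]; 9 /e/ → [+round]; 10 /a/ → [+round]; 11 /e/ → [+round]; 12 /o/ is itself a trigger — this domain ends here.
From /o/ at 12 rightward: 13 /a/ → [+round]; 14 /a/ → [+round]; word edge.
Targets with no active source: positions 1 2 3 stay [-round].

4 5 6 7 8 9 10 11 12 13 14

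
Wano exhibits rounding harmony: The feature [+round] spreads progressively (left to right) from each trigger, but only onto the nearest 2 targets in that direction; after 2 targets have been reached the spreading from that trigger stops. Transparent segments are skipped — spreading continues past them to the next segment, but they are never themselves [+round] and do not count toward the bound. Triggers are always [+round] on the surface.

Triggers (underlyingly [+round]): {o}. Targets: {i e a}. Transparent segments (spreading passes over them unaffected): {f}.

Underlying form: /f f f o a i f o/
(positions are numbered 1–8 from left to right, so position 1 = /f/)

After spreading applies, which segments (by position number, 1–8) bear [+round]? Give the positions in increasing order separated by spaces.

From /o/ at 4 rightward: 5 /a/ → [+round]; 6 /i/ → [+round]; bound reached.
From /o/ at 8 rightward: word edge.

4 5 6 8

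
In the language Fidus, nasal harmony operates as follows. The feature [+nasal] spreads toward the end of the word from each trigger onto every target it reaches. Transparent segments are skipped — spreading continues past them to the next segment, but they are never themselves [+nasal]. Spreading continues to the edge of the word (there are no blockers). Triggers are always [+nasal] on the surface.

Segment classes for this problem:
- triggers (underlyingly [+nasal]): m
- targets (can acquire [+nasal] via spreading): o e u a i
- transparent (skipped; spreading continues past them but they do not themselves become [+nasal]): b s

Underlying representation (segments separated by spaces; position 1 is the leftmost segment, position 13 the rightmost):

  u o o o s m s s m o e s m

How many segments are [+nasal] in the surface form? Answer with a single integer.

5

From /m/ at 6 rightward: 7 /s/ transparent; 8 /s/ transparent; 9 /m/ is itself a trigger — this domain ends here.
From /m/ at 9 rightward: 10 /o/ → [+nasal]; 11 /e/ → [+nasal]; 12 /s/ transparent; 13 /m/ is itself a trigger — this domain ends here.
From /m/ at 13 rightward: word edge.
Targets with no active source: positions 1 2 3 4 stay [-nasal].
[+nasal] positions on the surface: 6 9 10 11 13.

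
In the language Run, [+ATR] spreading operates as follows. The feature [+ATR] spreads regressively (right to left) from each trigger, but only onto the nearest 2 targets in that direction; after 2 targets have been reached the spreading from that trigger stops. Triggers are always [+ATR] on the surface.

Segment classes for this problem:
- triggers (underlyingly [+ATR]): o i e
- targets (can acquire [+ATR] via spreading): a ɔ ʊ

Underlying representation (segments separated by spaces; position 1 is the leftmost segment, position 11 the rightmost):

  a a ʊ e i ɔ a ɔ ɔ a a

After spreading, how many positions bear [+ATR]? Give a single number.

From /e/ at 4 leftward: 3 /ʊ/ → [+ATR]; 2 /a/ → [+ATR]; bound reached.
From /i/ at 5 leftward: 4 /e/ is itself a trigger — this domain ends here.
Targets with no active source: positions 1 6 7 8 9 10 11 stay [-ATR].
[+ATR] positions on the surface: 2 3 4 5.

4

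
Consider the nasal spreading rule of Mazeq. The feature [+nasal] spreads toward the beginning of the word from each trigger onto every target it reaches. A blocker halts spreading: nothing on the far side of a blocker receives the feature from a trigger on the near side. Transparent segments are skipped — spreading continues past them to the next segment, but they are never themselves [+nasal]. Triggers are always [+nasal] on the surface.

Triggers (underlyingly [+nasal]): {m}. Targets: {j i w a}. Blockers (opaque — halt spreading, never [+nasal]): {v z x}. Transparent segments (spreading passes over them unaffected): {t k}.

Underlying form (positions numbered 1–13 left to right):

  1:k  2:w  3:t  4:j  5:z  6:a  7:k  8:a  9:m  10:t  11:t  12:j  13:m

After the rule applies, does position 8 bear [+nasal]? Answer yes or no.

yes

From /m/ at 9 leftward: 8 /a/ → [+nasal]; 7 /k/ transparent; 6 /a/ → [+nasal]; 5 /z/ blocks.
From /m/ at 13 leftward: 12 /j/ → [+nasal]; 11 /t/ transparent; 10 /t/ transparent; 9 /m/ is itself a trigger — this domain ends here.
Targets with no active source: positions 2 4 stay [-nasal].
[+nasal] positions on the surface: 6 8 9 12 13.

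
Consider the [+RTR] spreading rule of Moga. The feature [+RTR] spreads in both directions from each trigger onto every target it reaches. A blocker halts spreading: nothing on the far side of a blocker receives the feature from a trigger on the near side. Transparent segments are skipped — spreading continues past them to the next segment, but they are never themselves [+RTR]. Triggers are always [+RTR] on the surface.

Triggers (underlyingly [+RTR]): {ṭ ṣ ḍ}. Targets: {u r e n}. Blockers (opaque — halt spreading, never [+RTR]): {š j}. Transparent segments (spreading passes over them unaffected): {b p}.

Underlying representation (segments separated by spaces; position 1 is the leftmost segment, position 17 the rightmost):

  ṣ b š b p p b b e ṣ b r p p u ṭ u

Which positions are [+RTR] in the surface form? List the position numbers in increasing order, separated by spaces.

1 9 10 12 15 16 17

From /ṣ/ at 1 rightward: 2 /b/ transparent; 3 /š/ blocks.
From /ṣ/ at 1 leftward: word edge.
From /ṣ/ at 10 rightward: 11 /b/ transparent; 12 /r/ → [+RTR]; 13 /p/ transparent; 14 /p/ transparent; 15 /u/ → [+RTR]; 16 /ṭ/ is itself a trigger — this domain ends here.
From /ṣ/ at 10 leftward: 9 /e/ → [+RTR]; 8 /b/ transparent; 7 /b/ transparent; 6 /p/ transparent; 5 /p/ transparent; 4 /b/ transparent; 3 /š/ blocks.
From /ṭ/ at 16 rightward: 17 /u/ → [+RTR]; word edge.
From /ṭ/ at 16 leftward: 15 /u/ → [+RTR]; 14 /p/ transparent; 13 /p/ transparent; 12 /r/ → [+RTR]; 11 /b/ transparent; 10 /ṣ/ is itself a trigger — this domain ends here.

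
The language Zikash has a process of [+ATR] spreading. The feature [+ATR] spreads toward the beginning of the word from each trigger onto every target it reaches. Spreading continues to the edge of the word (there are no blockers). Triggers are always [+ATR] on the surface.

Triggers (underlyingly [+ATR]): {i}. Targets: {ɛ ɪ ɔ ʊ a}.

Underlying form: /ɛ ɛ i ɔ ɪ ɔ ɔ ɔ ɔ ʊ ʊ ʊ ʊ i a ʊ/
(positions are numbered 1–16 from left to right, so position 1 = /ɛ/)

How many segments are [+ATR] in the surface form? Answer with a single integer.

14

From /i/ at 3 leftward: 2 /ɛ/ → [+ATR]; 1 /ɛ/ → [+ATR]; word edge.
From /i/ at 14 leftward: 13 /ʊ/ → [+ATR]; 12 /ʊ/ → [+ATR]; 11 /ʊ/ → [+ATR]; 10 /ʊ/ → [+ATR]; 9 /ɔ/ → [+ATR]; 8 /ɔ/ → [+ATR]; 7 /ɔ/ → [+ATR]; 6 /ɔ/ → [+ATR]; 5 /ɪ/ → [+ATR]; 4 /ɔ/ → [+ATR]; 3 /i/ is itself a trigger — this domain ends here.
Targets with no active source: positions 15 16 stay [-ATR].
[+ATR] positions on the surface: 1 2 3 4 5 6 7 8 9 10 11 12 13 14.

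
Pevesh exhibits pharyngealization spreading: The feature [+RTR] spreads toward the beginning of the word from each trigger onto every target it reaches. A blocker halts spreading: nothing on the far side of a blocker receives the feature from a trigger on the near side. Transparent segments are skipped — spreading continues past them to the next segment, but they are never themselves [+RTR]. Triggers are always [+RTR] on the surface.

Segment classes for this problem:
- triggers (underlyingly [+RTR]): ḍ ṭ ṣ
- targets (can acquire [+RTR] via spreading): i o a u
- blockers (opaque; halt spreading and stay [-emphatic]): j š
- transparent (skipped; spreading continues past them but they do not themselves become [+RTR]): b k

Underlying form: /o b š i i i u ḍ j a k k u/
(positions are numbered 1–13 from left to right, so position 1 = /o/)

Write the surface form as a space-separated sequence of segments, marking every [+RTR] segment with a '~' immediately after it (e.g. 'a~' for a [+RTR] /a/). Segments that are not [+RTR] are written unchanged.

From /ḍ/ at 8 leftward: 7 /u/ → [+RTR]; 6 /i/ → [+RTR]; 5 /i/ → [+RTR]; 4 /i/ → [+RTR]; 3 /š/ blocks.
Targets with no active source: positions 1 10 13 stay [-emphatic].
[+RTR] positions on the surface: 4 5 6 7 8.

o b š i~ i~ i~ u~ ḍ~ j a k k u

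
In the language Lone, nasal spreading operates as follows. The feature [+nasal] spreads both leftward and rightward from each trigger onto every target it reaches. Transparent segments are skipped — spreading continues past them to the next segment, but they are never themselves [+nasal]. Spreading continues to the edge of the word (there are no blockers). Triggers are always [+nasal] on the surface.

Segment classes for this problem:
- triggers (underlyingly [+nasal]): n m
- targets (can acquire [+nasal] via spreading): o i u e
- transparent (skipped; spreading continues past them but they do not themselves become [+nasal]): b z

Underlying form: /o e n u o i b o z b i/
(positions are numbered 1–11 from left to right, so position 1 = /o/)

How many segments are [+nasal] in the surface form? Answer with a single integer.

8

From /n/ at 3 rightward: 4 /u/ → [+nasal]; 5 /o/ → [+nasal]; 6 /i/ → [+nasal]; 7 /b/ transparent; 8 /o/ → [+nasal]; 9 /z/ transparent; 10 /b/ transparent; 11 /i/ → [+nasal]; word edge.
From /n/ at 3 leftward: 2 /e/ → [+nasal]; 1 /o/ → [+nasal]; word edge.
[+nasal] positions on the surface: 1 2 3 4 5 6 8 11.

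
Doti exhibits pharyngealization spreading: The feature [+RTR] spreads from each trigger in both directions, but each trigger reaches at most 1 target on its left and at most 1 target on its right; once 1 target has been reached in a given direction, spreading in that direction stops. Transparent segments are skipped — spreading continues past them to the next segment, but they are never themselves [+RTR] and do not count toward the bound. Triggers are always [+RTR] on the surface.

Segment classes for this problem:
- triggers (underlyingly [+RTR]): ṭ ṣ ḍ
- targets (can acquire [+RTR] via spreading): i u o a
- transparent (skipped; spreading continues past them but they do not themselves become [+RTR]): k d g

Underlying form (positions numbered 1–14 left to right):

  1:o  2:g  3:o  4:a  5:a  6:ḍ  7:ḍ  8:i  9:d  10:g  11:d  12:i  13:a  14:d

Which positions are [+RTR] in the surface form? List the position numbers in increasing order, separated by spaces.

From /ḍ/ at 6 rightward: 7 /ḍ/ is itself a trigger — this domain ends here.
From /ḍ/ at 6 leftward: 5 /a/ → [+RTR]; bound reached.
From /ḍ/ at 7 rightward: 8 /i/ → [+RTR]; bound reached.
From /ḍ/ at 7 leftward: 6 /ḍ/ is itself a trigger — this domain ends here.
Targets with no active source: positions 1 3 4 12 13 stay [-emphatic].

5 6 7 8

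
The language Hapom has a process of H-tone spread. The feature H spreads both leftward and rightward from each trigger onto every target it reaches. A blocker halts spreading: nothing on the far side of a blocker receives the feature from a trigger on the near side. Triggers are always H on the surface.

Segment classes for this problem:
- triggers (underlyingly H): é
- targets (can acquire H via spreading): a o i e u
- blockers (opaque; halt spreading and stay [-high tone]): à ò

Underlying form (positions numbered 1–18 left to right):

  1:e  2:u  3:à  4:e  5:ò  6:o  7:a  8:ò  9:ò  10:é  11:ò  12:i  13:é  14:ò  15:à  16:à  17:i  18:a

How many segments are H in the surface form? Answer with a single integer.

3

From /é/ at 10 rightward: 11 /ò/ blocks.
From /é/ at 10 leftward: 9 /ò/ blocks.
From /é/ at 13 rightward: 14 /ò/ blocks.
From /é/ at 13 leftward: 12 /i/ → H; 11 /ò/ blocks.
Targets with no active source: positions 1 2 4 6 7 17 18 stay [-high tone].
H positions on the surface: 10 12 13.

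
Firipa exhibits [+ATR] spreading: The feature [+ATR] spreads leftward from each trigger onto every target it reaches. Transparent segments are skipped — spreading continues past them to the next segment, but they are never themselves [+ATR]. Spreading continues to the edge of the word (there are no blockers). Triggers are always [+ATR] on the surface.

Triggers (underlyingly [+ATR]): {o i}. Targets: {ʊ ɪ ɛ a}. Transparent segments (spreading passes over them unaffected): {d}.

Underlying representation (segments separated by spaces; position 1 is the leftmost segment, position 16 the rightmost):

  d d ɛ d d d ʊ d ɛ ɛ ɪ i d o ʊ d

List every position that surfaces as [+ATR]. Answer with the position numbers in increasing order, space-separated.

From /i/ at 12 leftward: 11 /ɪ/ → [+ATR]; 10 /ɛ/ → [+ATR]; 9 /ɛ/ → [+ATR]; 8 /d/ transparent; 7 /ʊ/ → [+ATR]; 6 /d/ transparent; 5 /d/ transparent; 4 /d/ transparent; 3 /ɛ/ → [+ATR]; 2 /d/ transparent; 1 /d/ transparent; word edge.
From /o/ at 14 leftward: 13 /d/ transparent; 12 /i/ is itself a trigger — this domain ends here.
Target with no active source: position 15 stays [-ATR].

3 7 9 10 11 12 14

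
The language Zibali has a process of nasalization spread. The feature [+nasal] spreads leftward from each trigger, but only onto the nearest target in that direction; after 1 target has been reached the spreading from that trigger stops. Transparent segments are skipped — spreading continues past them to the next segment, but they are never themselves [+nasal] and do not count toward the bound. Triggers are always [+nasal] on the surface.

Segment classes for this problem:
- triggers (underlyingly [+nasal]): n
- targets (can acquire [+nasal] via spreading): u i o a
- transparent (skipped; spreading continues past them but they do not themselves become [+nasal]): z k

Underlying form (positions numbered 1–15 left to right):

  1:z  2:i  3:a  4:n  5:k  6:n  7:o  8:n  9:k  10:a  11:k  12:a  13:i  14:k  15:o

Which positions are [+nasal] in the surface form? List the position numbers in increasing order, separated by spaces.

From /n/ at 4 leftward: 3 /a/ → [+nasal]; bound reached.
From /n/ at 6 leftward: 5 /k/ transparent; 4 /n/ is itself a trigger — this domain ends here.
From /n/ at 8 leftward: 7 /o/ → [+nasal]; bound reached.
Targets with no active source: positions 2 10 12 13 15 stay [-nasal].

3 4 6 7 8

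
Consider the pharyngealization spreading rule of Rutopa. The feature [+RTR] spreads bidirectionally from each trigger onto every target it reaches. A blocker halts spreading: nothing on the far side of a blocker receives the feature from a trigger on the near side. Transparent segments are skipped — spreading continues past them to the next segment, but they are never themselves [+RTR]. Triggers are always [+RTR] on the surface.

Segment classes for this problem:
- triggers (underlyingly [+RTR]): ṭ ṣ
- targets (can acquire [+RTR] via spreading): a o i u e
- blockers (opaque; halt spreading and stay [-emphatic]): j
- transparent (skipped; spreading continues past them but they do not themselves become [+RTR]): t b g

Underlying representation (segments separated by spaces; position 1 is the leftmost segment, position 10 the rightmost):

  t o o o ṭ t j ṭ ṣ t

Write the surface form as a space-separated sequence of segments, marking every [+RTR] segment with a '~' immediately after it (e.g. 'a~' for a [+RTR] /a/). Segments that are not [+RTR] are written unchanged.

From /ṭ/ at 5 rightward: 6 /t/ transparent; 7 /j/ blocks.
From /ṭ/ at 5 leftward: 4 /o/ → [+RTR]; 3 /o/ → [+RTR]; 2 /o/ → [+RTR]; 1 /t/ transparent; word edge.
From /ṭ/ at 8 rightward: 9 /ṣ/ is itself a trigger — this domain ends here.
From /ṭ/ at 8 leftward: 7 /j/ blocks.
From /ṣ/ at 9 rightward: 10 /t/ transparent; word edge.
From /ṣ/ at 9 leftward: 8 /ṭ/ is itself a trigger — this domain ends here.
[+RTR] positions on the surface: 2 3 4 5 8 9.

t o~ o~ o~ ṭ~ t j ṭ~ ṣ~ t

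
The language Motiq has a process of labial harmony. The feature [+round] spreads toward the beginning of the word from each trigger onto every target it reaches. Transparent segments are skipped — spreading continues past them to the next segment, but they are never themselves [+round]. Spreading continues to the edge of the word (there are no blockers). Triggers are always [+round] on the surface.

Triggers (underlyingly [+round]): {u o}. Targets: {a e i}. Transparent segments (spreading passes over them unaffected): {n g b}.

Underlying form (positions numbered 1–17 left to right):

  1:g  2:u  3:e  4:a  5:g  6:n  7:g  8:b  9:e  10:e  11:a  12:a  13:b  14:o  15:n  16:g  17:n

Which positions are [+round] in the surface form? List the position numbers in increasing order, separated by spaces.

2 3 4 9 10 11 12 14

From /u/ at 2 leftward: 1 /g/ transparent; word edge.
From /o/ at 14 leftward: 13 /b/ transparent; 12 /a/ → [+round]; 11 /a/ → [+round]; 10 /e/ → [+round]; 9 /e/ → [+round]; 8 /b/ transparent; 7 /g/ transparent; 6 /n/ transparent; 5 /g/ transparent; 4 /a/ → [+round]; 3 /e/ → [+round]; 2 /u/ is itself a trigger — this domain ends here.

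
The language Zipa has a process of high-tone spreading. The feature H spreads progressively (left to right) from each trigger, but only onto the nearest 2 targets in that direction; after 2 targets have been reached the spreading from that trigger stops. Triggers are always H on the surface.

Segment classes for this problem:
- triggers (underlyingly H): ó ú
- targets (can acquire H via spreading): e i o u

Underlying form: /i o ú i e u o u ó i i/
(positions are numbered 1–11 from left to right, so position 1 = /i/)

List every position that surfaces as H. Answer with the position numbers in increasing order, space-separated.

3 4 5 9 10 11

From /ú/ at 3 rightward: 4 /i/ → H; 5 /e/ → H; bound reached.
From /ó/ at 9 rightward: 10 /i/ → H; 11 /i/ → H; bound reached.
Targets with no active source: positions 1 2 6 7 8 stay [-high tone].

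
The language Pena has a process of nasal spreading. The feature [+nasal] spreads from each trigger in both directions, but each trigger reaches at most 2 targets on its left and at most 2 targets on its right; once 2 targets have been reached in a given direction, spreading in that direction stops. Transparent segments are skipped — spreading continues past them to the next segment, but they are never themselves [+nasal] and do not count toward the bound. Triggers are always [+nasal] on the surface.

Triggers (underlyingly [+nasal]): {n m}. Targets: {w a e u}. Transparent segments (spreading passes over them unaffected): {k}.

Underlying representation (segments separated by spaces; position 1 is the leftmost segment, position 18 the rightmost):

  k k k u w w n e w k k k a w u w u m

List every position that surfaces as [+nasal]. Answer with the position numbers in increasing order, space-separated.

From /n/ at 7 rightward: 8 /e/ → [+nasal]; 9 /w/ → [+nasal]; bound reached.
From /n/ at 7 leftward: 6 /w/ → [+nasal]; 5 /w/ → [+nasal]; bound reached.
From /m/ at 18 rightward: word edge.
From /m/ at 18 leftward: 17 /u/ → [+nasal]; 16 /w/ → [+nasal]; bound reached.
Targets with no active source: positions 4 13 14 15 stay [-nasal].

5 6 7 8 9 16 17 18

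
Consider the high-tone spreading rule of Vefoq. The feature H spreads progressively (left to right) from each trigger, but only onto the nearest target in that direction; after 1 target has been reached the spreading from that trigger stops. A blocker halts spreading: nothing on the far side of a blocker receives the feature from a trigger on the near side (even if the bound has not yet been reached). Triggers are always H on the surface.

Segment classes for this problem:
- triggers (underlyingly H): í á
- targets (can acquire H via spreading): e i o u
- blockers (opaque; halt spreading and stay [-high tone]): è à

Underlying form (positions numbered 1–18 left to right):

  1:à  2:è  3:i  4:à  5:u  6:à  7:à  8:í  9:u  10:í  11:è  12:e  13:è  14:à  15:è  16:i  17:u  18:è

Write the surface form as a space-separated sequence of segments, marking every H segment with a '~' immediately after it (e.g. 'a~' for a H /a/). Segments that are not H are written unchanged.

From /í/ at 8 rightward: 9 /u/ → H; bound reached.
From /í/ at 10 rightward: 11 /è/ blocks.
Targets with no active source: positions 3 5 12 16 17 stay [-high tone].
H positions on the surface: 8 9 10.

à è i à u à à í~ u~ í~ è e è à è i u è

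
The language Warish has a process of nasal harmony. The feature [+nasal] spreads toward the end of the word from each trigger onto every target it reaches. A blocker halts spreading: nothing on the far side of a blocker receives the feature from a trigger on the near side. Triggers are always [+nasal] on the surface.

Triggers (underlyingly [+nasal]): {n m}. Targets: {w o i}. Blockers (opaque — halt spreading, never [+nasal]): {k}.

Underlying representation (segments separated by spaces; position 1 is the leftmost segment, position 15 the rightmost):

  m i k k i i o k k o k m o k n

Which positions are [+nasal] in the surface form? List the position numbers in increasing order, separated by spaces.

From /m/ at 1 rightward: 2 /i/ → [+nasal]; 3 /k/ blocks.
From /m/ at 12 rightward: 13 /o/ → [+nasal]; 14 /k/ blocks.
From /n/ at 15 rightward: word edge.
Targets with no active source: positions 5 6 7 10 stay [-nasal].

1 2 12 13 15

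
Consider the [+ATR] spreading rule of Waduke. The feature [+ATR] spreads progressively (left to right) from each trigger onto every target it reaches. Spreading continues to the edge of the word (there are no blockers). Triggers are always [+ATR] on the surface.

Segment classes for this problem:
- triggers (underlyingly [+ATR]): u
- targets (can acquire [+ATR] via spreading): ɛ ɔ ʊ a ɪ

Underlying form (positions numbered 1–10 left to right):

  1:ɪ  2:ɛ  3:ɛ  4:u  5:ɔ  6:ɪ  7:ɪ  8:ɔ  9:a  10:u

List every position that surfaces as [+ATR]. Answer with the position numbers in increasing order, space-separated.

From /u/ at 4 rightward: 5 /ɔ/ → [+ATR]; 6 /ɪ/ → [+ATR]; 7 /ɪ/ → [+ATR]; 8 /ɔ/ → [+ATR]; 9 /a/ → [+ATR]; 10 /u/ is itself a trigger — this domain ends here.
From /u/ at 10 rightward: word edge.
Targets with no active source: positions 1 2 3 stay [-ATR].

4 5 6 7 8 9 10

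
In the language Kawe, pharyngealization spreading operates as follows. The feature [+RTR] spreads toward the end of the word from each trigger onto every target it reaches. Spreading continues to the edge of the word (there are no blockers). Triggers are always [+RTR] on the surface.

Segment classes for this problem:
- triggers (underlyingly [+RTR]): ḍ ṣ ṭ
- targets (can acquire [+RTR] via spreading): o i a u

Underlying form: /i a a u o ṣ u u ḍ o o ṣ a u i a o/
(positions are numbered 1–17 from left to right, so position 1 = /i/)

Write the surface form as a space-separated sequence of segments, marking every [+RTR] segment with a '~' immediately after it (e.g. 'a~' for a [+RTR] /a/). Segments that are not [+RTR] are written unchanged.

i a a u o ṣ~ u~ u~ ḍ~ o~ o~ ṣ~ a~ u~ i~ a~ o~

From /ṣ/ at 6 rightward: 7 /u/ → [+RTR]; 8 /u/ → [+RTR]; 9 /ḍ/ is itself a trigger — this domain ends here.
From /ḍ/ at 9 rightward: 10 /o/ → [+RTR]; 11 /o/ → [+RTR]; 12 /ṣ/ is itself a trigger — this domain ends here.
From /ṣ/ at 12 rightward: 13 /a/ → [+RTR]; 14 /u/ → [+RTR]; 15 /i/ → [+RTR]; 16 /a/ → [+RTR]; 17 /o/ → [+RTR]; word edge.
Targets with no active source: positions 1 2 3 4 5 stay [-emphatic].
[+RTR] positions on the surface: 6 7 8 9 10 11 12 13 14 15 16 17.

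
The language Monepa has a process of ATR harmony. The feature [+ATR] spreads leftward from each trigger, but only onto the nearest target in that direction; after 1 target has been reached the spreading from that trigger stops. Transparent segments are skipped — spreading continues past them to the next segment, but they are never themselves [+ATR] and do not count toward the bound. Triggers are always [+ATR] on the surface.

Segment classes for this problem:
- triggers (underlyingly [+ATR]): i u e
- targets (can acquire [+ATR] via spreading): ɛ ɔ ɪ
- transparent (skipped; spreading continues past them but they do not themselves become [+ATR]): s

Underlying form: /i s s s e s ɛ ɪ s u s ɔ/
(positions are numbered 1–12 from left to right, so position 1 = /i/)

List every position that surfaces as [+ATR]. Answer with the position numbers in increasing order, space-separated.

1 5 8 10

From /i/ at 1 leftward: word edge.
From /e/ at 5 leftward: 4 /s/ transparent; 3 /s/ transparent; 2 /s/ transparent; 1 /i/ is itself a trigger — this domain ends here.
From /u/ at 10 leftward: 9 /s/ transparent; 8 /ɪ/ → [+ATR]; bound reached.
Targets with no active source: positions 7 12 stay [-ATR].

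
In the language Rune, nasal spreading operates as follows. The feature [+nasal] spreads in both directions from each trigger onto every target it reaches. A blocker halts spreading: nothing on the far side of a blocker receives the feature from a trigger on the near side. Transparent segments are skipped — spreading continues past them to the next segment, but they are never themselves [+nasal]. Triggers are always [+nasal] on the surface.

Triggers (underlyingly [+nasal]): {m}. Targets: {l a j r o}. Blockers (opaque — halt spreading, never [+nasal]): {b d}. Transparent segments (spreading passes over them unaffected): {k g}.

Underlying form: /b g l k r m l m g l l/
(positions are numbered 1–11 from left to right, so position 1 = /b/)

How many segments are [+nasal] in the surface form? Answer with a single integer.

From /m/ at 6 rightward: 7 /l/ → [+nasal]; 8 /m/ is itself a trigger — this domain ends here.
From /m/ at 6 leftward: 5 /r/ → [+nasal]; 4 /k/ transparent; 3 /l/ → [+nasal]; 2 /g/ transparent; 1 /b/ blocks.
From /m/ at 8 rightward: 9 /g/ transparent; 10 /l/ → [+nasal]; 11 /l/ → [+nasal]; word edge.
From /m/ at 8 leftward: 7 /l/ → [+nasal]; 6 /m/ is itself a trigger — this domain ends here.
[+nasal] positions on the surface: 3 5 6 7 8 10 11.

7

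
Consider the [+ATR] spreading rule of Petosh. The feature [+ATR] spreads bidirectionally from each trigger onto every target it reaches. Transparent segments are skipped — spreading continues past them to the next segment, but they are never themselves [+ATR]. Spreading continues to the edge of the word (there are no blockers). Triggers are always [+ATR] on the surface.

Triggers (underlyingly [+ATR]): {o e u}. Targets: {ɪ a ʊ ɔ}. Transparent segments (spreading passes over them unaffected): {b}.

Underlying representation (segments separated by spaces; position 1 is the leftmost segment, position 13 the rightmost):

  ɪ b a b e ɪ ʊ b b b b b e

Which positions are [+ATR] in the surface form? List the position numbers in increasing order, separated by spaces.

From /e/ at 5 rightward: 6 /ɪ/ → [+ATR]; 7 /ʊ/ → [+ATR]; 8 /b/ transparent; 9 /b/ transparent; 10 /b/ transparent; 11 /b/ transparent; 12 /b/ transparent; 13 /e/ is itself a trigger — this domain ends here.
From /e/ at 5 leftward: 4 /b/ transparent; 3 /a/ → [+ATR]; 2 /b/ transparent; 1 /ɪ/ → [+ATR]; word edge.
From /e/ at 13 rightward: word edge.
From /e/ at 13 leftward: 12 /b/ transparent; 11 /b/ transparent; 10 /b/ transparent; 9 /b/ transparent; 8 /b/ transparent; 7 /ʊ/ → [+ATR]; 6 /ɪ/ → [+ATR]; 5 /e/ is itself a trigger — this domain ends here.

1 3 5 6 7 13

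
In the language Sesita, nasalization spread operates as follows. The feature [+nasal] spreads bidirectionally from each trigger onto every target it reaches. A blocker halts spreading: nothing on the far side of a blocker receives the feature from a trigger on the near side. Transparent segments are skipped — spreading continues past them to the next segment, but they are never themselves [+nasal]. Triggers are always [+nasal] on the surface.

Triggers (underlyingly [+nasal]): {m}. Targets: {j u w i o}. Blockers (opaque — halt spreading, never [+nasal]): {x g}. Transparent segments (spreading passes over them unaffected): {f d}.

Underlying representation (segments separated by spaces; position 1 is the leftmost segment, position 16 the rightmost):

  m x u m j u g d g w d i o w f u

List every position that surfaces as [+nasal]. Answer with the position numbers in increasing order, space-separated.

1 3 4 5 6

From /m/ at 1 rightward: 2 /x/ blocks.
From /m/ at 1 leftward: word edge.
From /m/ at 4 rightward: 5 /j/ → [+nasal]; 6 /u/ → [+nasal]; 7 /g/ blocks.
From /m/ at 4 leftward: 3 /u/ → [+nasal]; 2 /x/ blocks.
Targets with no active source: positions 10 12 13 14 16 stay [-nasal].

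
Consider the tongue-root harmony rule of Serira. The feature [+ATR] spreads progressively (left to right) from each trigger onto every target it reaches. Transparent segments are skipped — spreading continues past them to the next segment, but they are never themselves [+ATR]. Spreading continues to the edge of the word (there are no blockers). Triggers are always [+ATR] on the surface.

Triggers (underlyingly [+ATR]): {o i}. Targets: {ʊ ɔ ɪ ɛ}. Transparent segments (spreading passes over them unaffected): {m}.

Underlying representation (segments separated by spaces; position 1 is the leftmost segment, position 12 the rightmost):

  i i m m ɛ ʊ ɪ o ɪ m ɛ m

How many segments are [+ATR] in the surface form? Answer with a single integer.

From /i/ at 1 rightward: 2 /i/ is itself a trigger — this domain ends here.
From /i/ at 2 rightward: 3 /m/ transparent; 4 /m/ transparent; 5 /ɛ/ → [+ATR]; 6 /ʊ/ → [+ATR]; 7 /ɪ/ → [+ATR]; 8 /o/ is itself a trigger — this domain ends here.
From /o/ at 8 rightward: 9 /ɪ/ → [+ATR]; 10 /m/ transparent; 11 /ɛ/ → [+ATR]; 12 /m/ transparent; word edge.
[+ATR] positions on the surface: 1 2 5 6 7 8 9 11.

8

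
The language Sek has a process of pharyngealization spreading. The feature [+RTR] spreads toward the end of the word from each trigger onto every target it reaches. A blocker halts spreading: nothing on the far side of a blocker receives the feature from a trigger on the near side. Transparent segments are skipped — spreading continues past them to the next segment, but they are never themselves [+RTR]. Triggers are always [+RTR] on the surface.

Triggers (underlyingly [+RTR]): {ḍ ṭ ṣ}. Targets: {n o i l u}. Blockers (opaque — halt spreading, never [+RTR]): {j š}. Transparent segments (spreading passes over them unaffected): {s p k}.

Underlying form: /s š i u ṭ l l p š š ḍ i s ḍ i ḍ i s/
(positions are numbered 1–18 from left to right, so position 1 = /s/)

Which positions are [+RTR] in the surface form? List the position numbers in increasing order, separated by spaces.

From /ṭ/ at 5 rightward: 6 /l/ → [+RTR]; 7 /l/ → [+RTR]; 8 /p/ transparent; 9 /š/ blocks.
From /ḍ/ at 11 rightward: 12 /i/ → [+RTR]; 13 /s/ transparent; 14 /ḍ/ is itself a trigger — this domain ends here.
From /ḍ/ at 14 rightward: 15 /i/ → [+RTR]; 16 /ḍ/ is itself a trigger — this domain ends here.
From /ḍ/ at 16 rightward: 17 /i/ → [+RTR]; 18 /s/ transparent; word edge.
Targets with no active source: positions 3 4 stay [-emphatic].

5 6 7 11 12 14 15 16 17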